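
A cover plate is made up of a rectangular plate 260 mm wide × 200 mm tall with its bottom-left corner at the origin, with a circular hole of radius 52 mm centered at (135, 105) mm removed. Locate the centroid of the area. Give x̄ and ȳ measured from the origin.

plate: A = 260 × 200 = 52000.00, centroid at (130.00, 100.00).
hole: A = −π·52² = -8494.87, centroid at (135.00, 105.00).
ΣA = 43505.13 mm²
ΣAx̄ = (52000.00)(130.00) + (-8494.87)(135.00) = 5613193.02 mm³
ΣAȳ = (52000.00)(100.00) + (-8494.87)(105.00) = 4308039.01 mm³
x̄ = 5613193.02 / 43505.13 = 129.02 mm
ȳ = 4308039.01 / 43505.13 = 99.02 mm

x̄ = 129.02 mm, ȳ = 99.02 mm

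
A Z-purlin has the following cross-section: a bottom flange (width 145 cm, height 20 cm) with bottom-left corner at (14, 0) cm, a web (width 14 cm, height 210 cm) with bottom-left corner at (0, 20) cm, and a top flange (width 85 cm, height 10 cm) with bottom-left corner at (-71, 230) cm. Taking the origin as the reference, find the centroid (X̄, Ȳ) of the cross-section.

bottom flange: A = 145 × 20 = 2900.00, centroid at (86.50, 10.00).
web: A = 14 × 210 = 2940.00, centroid at (7.00, 125.00).
top flange: A = 85 × 10 = 850.00, centroid at (-28.50, 235.00).
ΣA = 6690.00 cm², ΣAX̄ = 247205.00 cm³, ΣAȲ = 596250.00 cm³.
X̄ = 247205.00/6690.00 = 36.95 cm; Ȳ = 596250.00/6690.00 = 89.13 cm.

X̄ = 36.95 cm, Ȳ = 89.13 cm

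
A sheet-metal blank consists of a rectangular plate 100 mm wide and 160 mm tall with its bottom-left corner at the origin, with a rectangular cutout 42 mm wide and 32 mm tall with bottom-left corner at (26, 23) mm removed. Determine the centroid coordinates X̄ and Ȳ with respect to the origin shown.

plate: A = 100 × 160 = 16000.00, centroid at (50.00, 80.00).
hole: A = −(42 × 32) = -1344.00, centroid at (47.00, 39.00).
ΣA = 14656.00 mm², ΣAX̄ = 736832.00 mm³, ΣAȲ = 1227584.00 mm³.
X̄ = 736832.00/14656.00 = 50.28 mm; Ȳ = 1227584.00/14656.00 = 83.76 mm.

X̄ = 50.28 mm, Ȳ = 83.76 mm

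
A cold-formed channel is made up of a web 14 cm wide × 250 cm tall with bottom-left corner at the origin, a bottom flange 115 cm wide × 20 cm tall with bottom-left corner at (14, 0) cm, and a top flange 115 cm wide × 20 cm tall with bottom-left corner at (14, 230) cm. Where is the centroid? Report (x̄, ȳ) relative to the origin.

x̄ = 43.63 cm, ȳ = 125.00 cm

web: A = 14 × 250 = 3500.00, centroid at (7.00, 125.00).
bottom flange: A = 115 × 20 = 2300.00, centroid at (71.50, 10.00).
top flange: A = 115 × 20 = 2300.00, centroid at (71.50, 240.00).
ΣA = 8100.00 cm²
ΣAx̄ = (3500.00)(7.00) + (2300.00)(71.50) + (2300.00)(71.50) = 353400.00 cm³
ΣAȳ = (3500.00)(125.00) + (2300.00)(10.00) + (2300.00)(240.00) = 1012500.00 cm³
x̄ = 353400.00 / 8100.00 = 43.63 cm
ȳ = 1012500.00 / 8100.00 = 125.00 cm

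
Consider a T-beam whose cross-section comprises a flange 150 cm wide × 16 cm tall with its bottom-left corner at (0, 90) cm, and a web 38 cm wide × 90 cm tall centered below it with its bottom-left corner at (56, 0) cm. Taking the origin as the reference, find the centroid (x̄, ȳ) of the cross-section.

Part | A | x̄ᵢ | ȳᵢ | A·x̄ᵢ | A·ȳᵢ
web | 3420.00 | 75.00 | 45.00 | 256500.00 | 153900.00
flange | 2400.00 | 75.00 | 98.00 | 180000.00 | 235200.00
Σ | 5820.00 |  |  | 436500.00 | 389100.00
x̄ = 436500.00 / 5820.00 = 75.00 cm
ȳ = 389100.00 / 5820.00 = 66.86 cm

x̄ = 75.00 cm, ȳ = 66.86 cm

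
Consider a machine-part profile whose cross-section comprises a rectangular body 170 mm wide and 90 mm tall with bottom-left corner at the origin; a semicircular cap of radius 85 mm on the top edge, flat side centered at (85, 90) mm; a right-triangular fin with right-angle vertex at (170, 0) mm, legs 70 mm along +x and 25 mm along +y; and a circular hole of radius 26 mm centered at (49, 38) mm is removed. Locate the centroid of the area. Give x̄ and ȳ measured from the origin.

Part | A | x̄ᵢ | ȳᵢ | A·x̄ᵢ | A·ȳᵢ
rectangular body | 15300.00 | 85.00 | 45.00 | 1300500.00 | 688500.00
semicircular top | 11349.00 | 85.00 | 126.08 | 964665.29 | 1430826.98
triangular fin | 875.00 | 193.33 | 8.33 | 169166.67 | 7291.67
hole | -2123.72 | 49.00 | 38.00 | -104062.12 | -80701.23
Σ | 25400.29 |  |  | 2330269.85 | 2045917.41
x̄ = 2330269.85 / 25400.29 = 91.74 mm
ȳ = 2045917.41 / 25400.29 = 80.55 mm

x̄ = 91.74 mm, ȳ = 80.55 mm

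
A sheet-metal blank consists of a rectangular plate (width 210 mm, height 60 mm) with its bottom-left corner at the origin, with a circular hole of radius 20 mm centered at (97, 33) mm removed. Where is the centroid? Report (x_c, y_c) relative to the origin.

plate: A = 210 × 60 = 12600.00, centroid at (105.00, 30.00).
hole: A = −π·20² = -1256.64, centroid at (97.00, 33.00).
ΣA = 11343.36 mm², ΣAx_c = 1201106.21 mm³, ΣAy_c = 336530.98 mm³.
x_c = 1201106.21/11343.36 = 105.89 mm; y_c = 336530.98/11343.36 = 29.67 mm.

x_c = 105.89 mm, y_c = 29.67 mm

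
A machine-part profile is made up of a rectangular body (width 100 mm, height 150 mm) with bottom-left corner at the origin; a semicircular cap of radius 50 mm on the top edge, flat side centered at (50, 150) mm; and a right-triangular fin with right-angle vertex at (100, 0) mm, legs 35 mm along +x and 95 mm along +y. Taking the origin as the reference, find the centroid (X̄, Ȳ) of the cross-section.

X̄ = 54.98 mm, Ȳ = 89.85 mm

Part | A | x̄ᵢ | ȳᵢ | A·x̄ᵢ | A·ȳᵢ
rectangular body | 15000.00 | 50.00 | 75.00 | 750000.00 | 1125000.00
semicircular top | 3926.99 | 50.00 | 171.22 | 196349.54 | 672381.96
triangular fin | 1662.50 | 111.67 | 31.67 | 185645.83 | 52645.83
Σ | 20589.49 |  |  | 1131995.37 | 1850027.79
X̄ = 1131995.37 / 20589.49 = 54.98 mm
Ȳ = 1850027.79 / 20589.49 = 89.85 mm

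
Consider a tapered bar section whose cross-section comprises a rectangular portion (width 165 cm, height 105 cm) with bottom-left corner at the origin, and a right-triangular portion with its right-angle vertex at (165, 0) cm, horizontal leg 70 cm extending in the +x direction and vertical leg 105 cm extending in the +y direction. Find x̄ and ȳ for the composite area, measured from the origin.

rectangular portion: A = 165 × 105 = 17325.00, centroid at (82.50, 52.50).
triangular portion: A = ½·70·105 = 3675.00, centroid at (188.33, 35.00).
ΣA = 21000.00 cm², ΣAx̄ = 2121437.50 cm³, ΣAȳ = 1038187.50 cm³.
x̄ = 2121437.50/21000.00 = 101.02 cm; ȳ = 1038187.50/21000.00 = 49.44 cm.

x̄ = 101.02 cm, ȳ = 49.44 cm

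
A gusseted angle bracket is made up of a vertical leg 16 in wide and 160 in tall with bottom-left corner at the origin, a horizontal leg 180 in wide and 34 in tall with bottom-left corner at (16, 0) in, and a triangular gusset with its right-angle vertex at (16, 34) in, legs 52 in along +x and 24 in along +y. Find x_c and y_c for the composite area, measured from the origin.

x_c = 74.16 in, y_c = 36.01 in

Part | A | x̄ᵢ | ȳᵢ | A·x̄ᵢ | A·ȳᵢ
vertical leg | 2560.00 | 8.00 | 80.00 | 20480.00 | 204800.00
horizontal leg | 6120.00 | 106.00 | 17.00 | 648720.00 | 104040.00
gusset | 624.00 | 33.33 | 42.00 | 20800.00 | 26208.00
Σ | 9304.00 |  |  | 690000.00 | 335048.00
x_c = 690000.00 / 9304.00 = 74.16 in
y_c = 335048.00 / 9304.00 = 36.01 in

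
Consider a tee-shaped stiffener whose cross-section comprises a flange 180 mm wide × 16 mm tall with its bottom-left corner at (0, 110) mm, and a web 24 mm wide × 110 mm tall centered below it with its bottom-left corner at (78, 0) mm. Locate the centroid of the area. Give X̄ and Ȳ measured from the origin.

X̄ = 90.00 mm, Ȳ = 87.87 mm

Part | A | x̄ᵢ | ȳᵢ | A·x̄ᵢ | A·ȳᵢ
web | 2640.00 | 90.00 | 55.00 | 237600.00 | 145200.00
flange | 2880.00 | 90.00 | 118.00 | 259200.00 | 339840.00
Σ | 5520.00 |  |  | 496800.00 | 485040.00
X̄ = 496800.00 / 5520.00 = 90.00 mm
Ȳ = 485040.00 / 5520.00 = 87.87 mm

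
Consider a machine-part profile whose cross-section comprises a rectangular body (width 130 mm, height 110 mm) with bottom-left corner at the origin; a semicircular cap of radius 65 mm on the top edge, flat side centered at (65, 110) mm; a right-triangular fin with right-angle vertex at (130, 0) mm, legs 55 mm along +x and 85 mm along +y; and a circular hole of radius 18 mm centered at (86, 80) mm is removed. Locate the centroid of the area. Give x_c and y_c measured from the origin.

rectangular body: A = 130 × 110 = 14300.00, centroid at (65.00, 55.00).
semicircular top: A = ½π·65² = 6636.61, centroid at (65.00, 137.59).
triangular fin: A = ½·55·85 = 2337.50, centroid at (148.33, 28.33).
hole: A = −π·18² = -1017.88, centroid at (86.00, 80.00).
ΣA = 22256.24 mm²
ΣAx_c = (14300.00)(65.00) + (6636.61)(65.00) + (2337.50)(148.33) + (-1017.88)(86.00) = 1620071.77 mm³
ΣAy_c = (14300.00)(55.00) + (6636.61)(137.59) + (2337.50)(28.33) + (-1017.88)(80.00) = 1684410.01 mm³
x_c = 1620071.77 / 22256.24 = 72.79 mm
y_c = 1684410.01 / 22256.24 = 75.68 mm

x_c = 72.79 mm, y_c = 75.68 mm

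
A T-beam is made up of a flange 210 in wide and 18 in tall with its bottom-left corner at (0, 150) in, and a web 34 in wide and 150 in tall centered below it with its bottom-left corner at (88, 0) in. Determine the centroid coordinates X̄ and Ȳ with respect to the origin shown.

Part | A | x̄ᵢ | ȳᵢ | A·x̄ᵢ | A·ȳᵢ
web | 5100.00 | 105.00 | 75.00 | 535500.00 | 382500.00
flange | 3780.00 | 105.00 | 159.00 | 396900.00 | 601020.00
Σ | 8880.00 |  |  | 932400.00 | 983520.00
X̄ = 932400.00 / 8880.00 = 105.00 in
Ȳ = 983520.00 / 8880.00 = 110.76 in

X̄ = 105.00 in, Ȳ = 110.76 in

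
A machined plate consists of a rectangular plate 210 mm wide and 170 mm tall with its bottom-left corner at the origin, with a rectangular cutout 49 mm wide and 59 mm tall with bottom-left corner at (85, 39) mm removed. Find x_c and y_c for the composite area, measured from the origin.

x_c = 104.60 mm, y_c = 86.45 mm

plate: A = 210 × 170 = 35700.00, centroid at (105.00, 85.00).
hole: A = −(49 × 59) = -2891.00, centroid at (109.50, 68.50).
ΣA = 32809.00 mm², ΣAx_c = 3431935.50 mm³, ΣAy_c = 2836466.50 mm³.
x_c = 3431935.50/32809.00 = 104.60 mm; y_c = 2836466.50/32809.00 = 86.45 mm.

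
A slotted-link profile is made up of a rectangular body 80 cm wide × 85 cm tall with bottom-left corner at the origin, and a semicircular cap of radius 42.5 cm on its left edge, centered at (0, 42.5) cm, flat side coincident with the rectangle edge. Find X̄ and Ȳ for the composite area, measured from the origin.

rectangular body: A = 80 × 85 = 6800.00, centroid at (40.00, 42.50).
semicircular end: A = ½π·42.5² = 2837.25, centroid at (-18.04, 42.50).
ΣA = 9637.25 cm²
ΣAX̄ = (6800.00)(40.00) + (2837.25)(-18.04) = 220822.92 cm³
ΣAȲ = (6800.00)(42.50) + (2837.25)(42.50) = 409583.16 cm³
X̄ = 220822.92 / 9637.25 = 22.91 cm
Ȳ = 409583.16 / 9637.25 = 42.50 cm

X̄ = 22.91 cm, Ȳ = 42.50 cm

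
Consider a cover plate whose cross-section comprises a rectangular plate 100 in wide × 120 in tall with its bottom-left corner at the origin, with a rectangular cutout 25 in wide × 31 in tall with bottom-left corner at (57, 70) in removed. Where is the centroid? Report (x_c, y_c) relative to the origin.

Part | A | x̄ᵢ | ȳᵢ | A·x̄ᵢ | A·ȳᵢ
plate | 12000.00 | 50.00 | 60.00 | 600000.00 | 720000.00
hole | -775.00 | 69.50 | 85.50 | -53862.50 | -66262.50
Σ | 11225.00 |  |  | 546137.50 | 653737.50
x_c = 546137.50 / 11225.00 = 48.65 in
y_c = 653737.50 / 11225.00 = 58.24 in

x_c = 48.65 in, y_c = 58.24 in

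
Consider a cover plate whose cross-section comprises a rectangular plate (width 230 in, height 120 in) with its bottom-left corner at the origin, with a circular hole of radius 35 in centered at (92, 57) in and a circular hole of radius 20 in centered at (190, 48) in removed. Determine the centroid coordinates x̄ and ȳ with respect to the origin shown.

Part | A | x̄ᵢ | ȳᵢ | A·x̄ᵢ | A·ȳᵢ
plate | 27600.00 | 115.00 | 60.00 | 3174000.00 | 1656000.00
hole 1 | -3848.45 | 92.00 | 57.00 | -354057.49 | -219361.71
hole 2 | -1256.64 | 190.00 | 48.00 | -238761.04 | -60318.58
Σ | 22494.91 |  |  | 2581181.47 | 1376319.71
x̄ = 2581181.47 / 22494.91 = 114.75 in
ȳ = 1376319.71 / 22494.91 = 61.18 in

x̄ = 114.75 in, ȳ = 61.18 in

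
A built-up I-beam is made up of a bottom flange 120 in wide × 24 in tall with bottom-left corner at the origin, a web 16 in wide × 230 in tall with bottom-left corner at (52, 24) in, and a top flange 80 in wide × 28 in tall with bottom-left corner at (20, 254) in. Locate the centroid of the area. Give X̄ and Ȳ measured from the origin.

X̄ = 60.00 in, Ȳ = 130.27 in

Part | A | x̄ᵢ | ȳᵢ | A·x̄ᵢ | A·ȳᵢ
bottom flange | 2880.00 | 60.00 | 12.00 | 172800.00 | 34560.00
web | 3680.00 | 60.00 | 139.00 | 220800.00 | 511520.00
top flange | 2240.00 | 60.00 | 268.00 | 134400.00 | 600320.00
Σ | 8800.00 |  |  | 528000.00 | 1146400.00
X̄ = 528000.00 / 8800.00 = 60.00 in
Ȳ = 1146400.00 / 8800.00 = 130.27 in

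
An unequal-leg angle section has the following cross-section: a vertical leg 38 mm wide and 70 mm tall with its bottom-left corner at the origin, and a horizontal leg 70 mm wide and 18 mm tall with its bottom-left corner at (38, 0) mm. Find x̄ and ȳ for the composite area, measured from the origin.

x̄ = 36.36 mm, ȳ = 26.64 mm

vertical leg: A = 38 × 70 = 2660.00, centroid at (19.00, 35.00).
horizontal leg: A = 70 × 18 = 1260.00, centroid at (73.00, 9.00).
ΣA = 3920.00 mm², ΣAx̄ = 142520.00 mm³, ΣAȳ = 104440.00 mm³.
x̄ = 142520.00/3920.00 = 36.36 mm; ȳ = 104440.00/3920.00 = 26.64 mm.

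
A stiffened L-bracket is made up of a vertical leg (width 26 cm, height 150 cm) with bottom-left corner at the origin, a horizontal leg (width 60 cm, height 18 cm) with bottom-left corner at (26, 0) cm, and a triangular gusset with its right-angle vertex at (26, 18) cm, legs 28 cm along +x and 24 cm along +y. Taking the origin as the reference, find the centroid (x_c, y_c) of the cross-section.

vertical leg: A = 26 × 150 = 3900.00, centroid at (13.00, 75.00).
horizontal leg: A = 60 × 18 = 1080.00, centroid at (56.00, 9.00).
gusset: A = ½·28·24 = 336.00, centroid at (35.33, 26.00).
ΣA = 5316.00 cm²
ΣAx_c = (3900.00)(13.00) + (1080.00)(56.00) + (336.00)(35.33) = 123052.00 cm³
ΣAy_c = (3900.00)(75.00) + (1080.00)(9.00) + (336.00)(26.00) = 310956.00 cm³
x_c = 123052.00 / 5316.00 = 23.15 cm
y_c = 310956.00 / 5316.00 = 58.49 cm

x_c = 23.15 cm, y_c = 58.49 cm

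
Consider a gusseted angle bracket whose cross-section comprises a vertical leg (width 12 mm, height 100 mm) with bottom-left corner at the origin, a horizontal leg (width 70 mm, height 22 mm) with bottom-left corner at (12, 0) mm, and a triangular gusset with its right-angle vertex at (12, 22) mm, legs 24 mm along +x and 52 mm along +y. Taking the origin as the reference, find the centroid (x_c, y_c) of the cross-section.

vertical leg: A = 12 × 100 = 1200.00, centroid at (6.00, 50.00).
horizontal leg: A = 70 × 22 = 1540.00, centroid at (47.00, 11.00).
gusset: A = ½·24·52 = 624.00, centroid at (20.00, 39.33).
ΣA = 3364.00 mm², ΣAx_c = 92060.00 mm³, ΣAy_c = 101484.00 mm³.
x_c = 92060.00/3364.00 = 27.37 mm; y_c = 101484.00/3364.00 = 30.17 mm.

x_c = 27.37 mm, y_c = 30.17 mm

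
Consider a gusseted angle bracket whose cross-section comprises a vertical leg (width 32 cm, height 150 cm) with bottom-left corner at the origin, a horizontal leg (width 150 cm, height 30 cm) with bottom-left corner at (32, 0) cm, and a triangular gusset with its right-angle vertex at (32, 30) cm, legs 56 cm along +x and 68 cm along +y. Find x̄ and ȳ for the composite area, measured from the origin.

Part | A | x̄ᵢ | ȳᵢ | A·x̄ᵢ | A·ȳᵢ
vertical leg | 4800.00 | 16.00 | 75.00 | 76800.00 | 360000.00
horizontal leg | 4500.00 | 107.00 | 15.00 | 481500.00 | 67500.00
gusset | 1904.00 | 50.67 | 52.67 | 96469.33 | 100277.33
Σ | 11204.00 |  |  | 654769.33 | 527777.33
x̄ = 654769.33 / 11204.00 = 58.44 cm
ȳ = 527777.33 / 11204.00 = 47.11 cm

x̄ = 58.44 cm, ȳ = 47.11 cm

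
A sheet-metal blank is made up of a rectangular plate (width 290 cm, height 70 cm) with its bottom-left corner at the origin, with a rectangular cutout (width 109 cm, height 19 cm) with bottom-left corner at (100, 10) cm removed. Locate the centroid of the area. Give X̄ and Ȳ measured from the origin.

plate: A = 290 × 70 = 20300.00, centroid at (145.00, 35.00).
hole: A = −(109 × 19) = -2071.00, centroid at (154.50, 19.50).
ΣA = 18229.00 cm²
ΣAX̄ = (20300.00)(145.00) + (-2071.00)(154.50) = 2623530.50 cm³
ΣAȲ = (20300.00)(35.00) + (-2071.00)(19.50) = 670115.50 cm³
X̄ = 2623530.50 / 18229.00 = 143.92 cm
Ȳ = 670115.50 / 18229.00 = 36.76 cm

X̄ = 143.92 cm, Ȳ = 36.76 cm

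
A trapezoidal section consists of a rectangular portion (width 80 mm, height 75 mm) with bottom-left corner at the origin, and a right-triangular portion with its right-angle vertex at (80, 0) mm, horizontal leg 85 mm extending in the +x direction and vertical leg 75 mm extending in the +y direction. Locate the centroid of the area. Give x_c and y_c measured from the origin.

x_c = 63.71 mm, y_c = 33.16 mm

Part | A | x̄ᵢ | ȳᵢ | A·x̄ᵢ | A·ȳᵢ
rectangular portion | 6000.00 | 40.00 | 37.50 | 240000.00 | 225000.00
triangular portion | 3187.50 | 108.33 | 25.00 | 345312.50 | 79687.50
Σ | 9187.50 |  |  | 585312.50 | 304687.50
x_c = 585312.50 / 9187.50 = 63.71 mm
y_c = 304687.50 / 9187.50 = 33.16 mm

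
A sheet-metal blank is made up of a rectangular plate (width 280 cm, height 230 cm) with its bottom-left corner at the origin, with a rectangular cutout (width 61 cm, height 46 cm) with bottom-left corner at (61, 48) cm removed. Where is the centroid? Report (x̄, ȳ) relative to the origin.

x̄ = 142.21 cm, ȳ = 117.00 cm

plate: A = 280 × 230 = 64400.00, centroid at (140.00, 115.00).
hole: A = −(61 × 46) = -2806.00, centroid at (91.50, 71.00).
ΣA = 61594.00 cm²
ΣAx̄ = (64400.00)(140.00) + (-2806.00)(91.50) = 8759251.00 cm³
ΣAȳ = (64400.00)(115.00) + (-2806.00)(71.00) = 7206774.00 cm³
x̄ = 8759251.00 / 61594.00 = 142.21 cm
ȳ = 7206774.00 / 61594.00 = 117.00 cm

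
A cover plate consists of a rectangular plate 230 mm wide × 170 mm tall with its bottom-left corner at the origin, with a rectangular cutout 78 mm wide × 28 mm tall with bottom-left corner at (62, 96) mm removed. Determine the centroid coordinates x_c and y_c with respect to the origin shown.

x_c = 115.83 mm, y_c = 83.52 mm

plate: A = 230 × 170 = 39100.00, centroid at (115.00, 85.00).
hole: A = −(78 × 28) = -2184.00, centroid at (101.00, 110.00).
ΣA = 36916.00 mm²
ΣAx_c = (39100.00)(115.00) + (-2184.00)(101.00) = 4275916.00 mm³
ΣAy_c = (39100.00)(85.00) + (-2184.00)(110.00) = 3083260.00 mm³
x_c = 4275916.00 / 36916.00 = 115.83 mm
y_c = 3083260.00 / 36916.00 = 83.52 mm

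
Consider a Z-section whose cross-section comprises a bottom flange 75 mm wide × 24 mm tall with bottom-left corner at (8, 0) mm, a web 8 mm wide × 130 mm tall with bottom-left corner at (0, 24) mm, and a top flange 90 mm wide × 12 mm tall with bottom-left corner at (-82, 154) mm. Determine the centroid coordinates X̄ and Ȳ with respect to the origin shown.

X̄ = 11.76 mm, Ȳ = 73.20 mm

Part | A | x̄ᵢ | ȳᵢ | A·x̄ᵢ | A·ȳᵢ
bottom flange | 1800.00 | 45.50 | 12.00 | 81900.00 | 21600.00
web | 1040.00 | 4.00 | 89.00 | 4160.00 | 92560.00
top flange | 1080.00 | -37.00 | 160.00 | -39960.00 | 172800.00
Σ | 3920.00 |  |  | 46100.00 | 286960.00
X̄ = 46100.00 / 3920.00 = 11.76 mm
Ȳ = 286960.00 / 3920.00 = 73.20 mm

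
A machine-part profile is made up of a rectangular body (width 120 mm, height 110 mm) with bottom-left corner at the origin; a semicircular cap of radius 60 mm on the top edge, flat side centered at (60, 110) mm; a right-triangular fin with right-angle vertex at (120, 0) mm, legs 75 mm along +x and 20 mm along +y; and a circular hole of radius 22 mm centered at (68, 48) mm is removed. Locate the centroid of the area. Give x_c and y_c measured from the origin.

Part | A | x̄ᵢ | ȳᵢ | A·x̄ᵢ | A·ȳᵢ
rectangular body | 13200.00 | 60.00 | 55.00 | 792000.00 | 726000.00
semicircular top | 5654.87 | 60.00 | 135.46 | 339292.01 | 766035.35
triangular fin | 750.00 | 145.00 | 6.67 | 108750.00 | 5000.00
hole | -1520.53 | 68.00 | 48.00 | -103396.10 | -72985.48
Σ | 18084.34 |  |  | 1136645.91 | 1424049.86
x_c = 1136645.91 / 18084.34 = 62.85 mm
y_c = 1424049.86 / 18084.34 = 78.74 mm

x_c = 62.85 mm, y_c = 78.74 mm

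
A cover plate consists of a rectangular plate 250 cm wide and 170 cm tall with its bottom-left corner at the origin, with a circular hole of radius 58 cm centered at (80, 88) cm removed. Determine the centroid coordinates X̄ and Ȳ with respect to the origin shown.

plate: A = 250 × 170 = 42500.00, centroid at (125.00, 85.00).
hole: A = −π·58² = -10568.32, centroid at (80.00, 88.00).
ΣA = 31931.68 cm², ΣAX̄ = 4467034.59 cm³, ΣAȲ = 2682488.04 cm³.
X̄ = 4467034.59/31931.68 = 139.89 cm; Ȳ = 2682488.04/31931.68 = 84.01 cm.

X̄ = 139.89 cm, Ȳ = 84.01 cm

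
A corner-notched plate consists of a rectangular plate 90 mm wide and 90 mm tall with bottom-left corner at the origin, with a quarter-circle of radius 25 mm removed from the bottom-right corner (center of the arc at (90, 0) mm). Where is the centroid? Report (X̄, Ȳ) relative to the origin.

plate: A = 90 × 90 = 8100.00, centroid at (45.00, 45.00).
removed quarter-circle: A = −¼π·25² = -490.87, centroid at (79.39, 10.61).
ΣA = 7609.13 mm²
ΣAX̄ = (8100.00)(45.00) + (-490.87)(79.39) = 325529.69 mm³
ΣAȲ = (8100.00)(45.00) + (-490.87)(10.61) = 359291.67 mm³
X̄ = 325529.69 / 7609.13 = 42.78 mm
Ȳ = 359291.67 / 7609.13 = 47.22 mm

X̄ = 42.78 mm, Ȳ = 47.22 mm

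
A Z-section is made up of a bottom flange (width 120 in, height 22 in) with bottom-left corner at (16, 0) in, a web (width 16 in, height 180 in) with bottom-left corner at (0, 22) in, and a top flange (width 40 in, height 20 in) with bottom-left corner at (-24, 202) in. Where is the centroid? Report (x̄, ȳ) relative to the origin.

Part | A | x̄ᵢ | ȳᵢ | A·x̄ᵢ | A·ȳᵢ
bottom flange | 2640.00 | 76.00 | 11.00 | 200640.00 | 29040.00
web | 2880.00 | 8.00 | 112.00 | 23040.00 | 322560.00
top flange | 800.00 | -4.00 | 212.00 | -3200.00 | 169600.00
Σ | 6320.00 |  |  | 220480.00 | 521200.00
x̄ = 220480.00 / 6320.00 = 34.89 in
ȳ = 521200.00 / 6320.00 = 82.47 in

x̄ = 34.89 in, ȳ = 82.47 in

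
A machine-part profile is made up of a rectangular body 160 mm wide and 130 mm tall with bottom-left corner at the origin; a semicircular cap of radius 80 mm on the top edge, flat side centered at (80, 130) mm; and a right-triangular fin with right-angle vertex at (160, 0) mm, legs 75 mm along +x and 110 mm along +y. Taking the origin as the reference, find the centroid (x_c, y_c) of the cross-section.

Part | A | x̄ᵢ | ȳᵢ | A·x̄ᵢ | A·ȳᵢ
rectangular body | 20800.00 | 80.00 | 65.00 | 1664000.00 | 1352000.00
semicircular top | 10053.10 | 80.00 | 163.95 | 804247.72 | 1648235.88
triangular fin | 4125.00 | 185.00 | 36.67 | 763125.00 | 151250.00
Σ | 34978.10 |  |  | 3231372.72 | 3151485.88
x_c = 3231372.72 / 34978.10 = 92.38 mm
y_c = 3151485.88 / 34978.10 = 90.10 mm

x_c = 92.38 mm, y_c = 90.10 mm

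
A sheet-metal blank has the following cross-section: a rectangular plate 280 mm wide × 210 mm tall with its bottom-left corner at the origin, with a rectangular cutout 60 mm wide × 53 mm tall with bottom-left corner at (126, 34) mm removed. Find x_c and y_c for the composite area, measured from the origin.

Part | A | x̄ᵢ | ȳᵢ | A·x̄ᵢ | A·ȳᵢ
plate | 58800.00 | 140.00 | 105.00 | 8232000.00 | 6174000.00
hole | -3180.00 | 156.00 | 60.50 | -496080.00 | -192390.00
Σ | 55620.00 |  |  | 7735920.00 | 5981610.00
x_c = 7735920.00 / 55620.00 = 139.09 mm
y_c = 5981610.00 / 55620.00 = 107.54 mm

x_c = 139.09 mm, y_c = 107.54 mm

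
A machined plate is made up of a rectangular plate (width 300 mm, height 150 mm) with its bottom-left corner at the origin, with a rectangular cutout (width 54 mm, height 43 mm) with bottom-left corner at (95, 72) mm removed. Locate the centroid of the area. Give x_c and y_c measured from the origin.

x_c = 151.52 mm, y_c = 73.99 mm

plate: A = 300 × 150 = 45000.00, centroid at (150.00, 75.00).
hole: A = −(54 × 43) = -2322.00, centroid at (122.00, 93.50).
ΣA = 42678.00 mm²
ΣAx_c = (45000.00)(150.00) + (-2322.00)(122.00) = 6466716.00 mm³
ΣAy_c = (45000.00)(75.00) + (-2322.00)(93.50) = 3157893.00 mm³
x_c = 6466716.00 / 42678.00 = 151.52 mm
y_c = 3157893.00 / 42678.00 = 73.99 mm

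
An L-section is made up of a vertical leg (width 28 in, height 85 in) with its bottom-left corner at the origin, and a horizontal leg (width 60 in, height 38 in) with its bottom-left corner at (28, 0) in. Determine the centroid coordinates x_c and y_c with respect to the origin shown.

vertical leg: A = 28 × 85 = 2380.00, centroid at (14.00, 42.50).
horizontal leg: A = 60 × 38 = 2280.00, centroid at (58.00, 19.00).
ΣA = 4660.00 in², ΣAx_c = 165560.00 in³, ΣAy_c = 144470.00 in³.
x_c = 165560.00/4660.00 = 35.53 in; y_c = 144470.00/4660.00 = 31.00 in.

x_c = 35.53 in, y_c = 31.00 in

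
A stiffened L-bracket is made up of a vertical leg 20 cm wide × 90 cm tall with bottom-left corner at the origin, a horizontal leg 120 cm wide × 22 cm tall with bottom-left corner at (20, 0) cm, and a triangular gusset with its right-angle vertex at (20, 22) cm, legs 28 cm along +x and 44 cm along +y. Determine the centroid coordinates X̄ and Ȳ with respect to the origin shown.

vertical leg: A = 20 × 90 = 1800.00, centroid at (10.00, 45.00).
horizontal leg: A = 120 × 22 = 2640.00, centroid at (80.00, 11.00).
gusset: A = ½·28·44 = 616.00, centroid at (29.33, 36.67).
ΣA = 5056.00 cm²
ΣAX̄ = (1800.00)(10.00) + (2640.00)(80.00) + (616.00)(29.33) = 247269.33 cm³
ΣAȲ = (1800.00)(45.00) + (2640.00)(11.00) + (616.00)(36.67) = 132626.67 cm³
X̄ = 247269.33 / 5056.00 = 48.91 cm
Ȳ = 132626.67 / 5056.00 = 26.23 cm

X̄ = 48.91 cm, Ȳ = 26.23 cm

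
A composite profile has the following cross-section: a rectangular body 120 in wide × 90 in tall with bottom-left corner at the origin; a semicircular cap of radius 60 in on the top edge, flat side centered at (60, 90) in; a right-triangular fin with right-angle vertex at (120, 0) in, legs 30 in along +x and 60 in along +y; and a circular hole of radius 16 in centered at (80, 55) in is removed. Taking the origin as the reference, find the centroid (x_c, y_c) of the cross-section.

rectangular body: A = 120 × 90 = 10800.00, centroid at (60.00, 45.00).
semicircular top: A = ½π·60² = 5654.87, centroid at (60.00, 115.46).
triangular fin: A = ½·30·60 = 900.00, centroid at (130.00, 20.00).
hole: A = −π·16² = -804.25, centroid at (80.00, 55.00).
ΣA = 16550.62 in², ΣAx_c = 1039952.19 in³, ΣAy_c = 1112704.39 in³.
x_c = 1039952.19/16550.62 = 62.83 in; y_c = 1112704.39/16550.62 = 67.23 in.

x_c = 62.83 in, y_c = 67.23 in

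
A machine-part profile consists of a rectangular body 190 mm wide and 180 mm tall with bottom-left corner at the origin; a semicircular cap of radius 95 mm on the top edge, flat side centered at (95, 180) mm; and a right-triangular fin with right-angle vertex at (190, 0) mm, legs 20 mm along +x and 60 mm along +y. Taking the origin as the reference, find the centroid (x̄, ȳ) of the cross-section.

rectangular body: A = 190 × 180 = 34200.00, centroid at (95.00, 90.00).
semicircular top: A = ½π·95² = 14176.44, centroid at (95.00, 220.32).
triangular fin: A = ½·20·60 = 600.00, centroid at (196.67, 20.00).
ΣA = 48976.44 mm², ΣAx̄ = 4713761.50 mm³, ΣAȳ = 6213341.97 mm³.
x̄ = 4713761.50/48976.44 = 96.25 mm; ȳ = 6213341.97/48976.44 = 126.86 mm.

x̄ = 96.25 mm, ȳ = 126.86 mm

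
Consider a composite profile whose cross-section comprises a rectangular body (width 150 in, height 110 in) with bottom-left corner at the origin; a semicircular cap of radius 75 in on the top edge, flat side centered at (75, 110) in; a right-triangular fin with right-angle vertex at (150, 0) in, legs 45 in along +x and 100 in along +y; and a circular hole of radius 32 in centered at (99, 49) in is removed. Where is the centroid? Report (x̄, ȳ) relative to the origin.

x̄ = 80.14 in, ȳ = 85.28 in

rectangular body: A = 150 × 110 = 16500.00, centroid at (75.00, 55.00).
semicircular top: A = ½π·75² = 8835.73, centroid at (75.00, 141.83).
triangular fin: A = ½·45·100 = 2250.00, centroid at (165.00, 33.33).
hole: A = −π·32² = -3216.99, centroid at (99.00, 49.00).
ΣA = 24368.74 in², ΣAx̄ = 1952947.60 in³, ΣAȳ = 2078047.67 in³.
x̄ = 1952947.60/24368.74 = 80.14 in; ȳ = 2078047.67/24368.74 = 85.28 in.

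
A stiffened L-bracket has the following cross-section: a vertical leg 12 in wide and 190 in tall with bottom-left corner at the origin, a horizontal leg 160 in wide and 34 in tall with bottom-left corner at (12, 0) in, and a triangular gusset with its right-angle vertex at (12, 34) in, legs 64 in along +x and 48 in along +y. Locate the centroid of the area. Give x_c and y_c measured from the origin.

vertical leg: A = 12 × 190 = 2280.00, centroid at (6.00, 95.00).
horizontal leg: A = 160 × 34 = 5440.00, centroid at (92.00, 17.00).
gusset: A = ½·64·48 = 1536.00, centroid at (33.33, 50.00).
ΣA = 9256.00 in²
ΣAx_c = (2280.00)(6.00) + (5440.00)(92.00) + (1536.00)(33.33) = 565360.00 in³
ΣAy_c = (2280.00)(95.00) + (5440.00)(17.00) + (1536.00)(50.00) = 385880.00 in³
x_c = 565360.00 / 9256.00 = 61.08 in
y_c = 385880.00 / 9256.00 = 41.69 in

x_c = 61.08 in, y_c = 41.69 in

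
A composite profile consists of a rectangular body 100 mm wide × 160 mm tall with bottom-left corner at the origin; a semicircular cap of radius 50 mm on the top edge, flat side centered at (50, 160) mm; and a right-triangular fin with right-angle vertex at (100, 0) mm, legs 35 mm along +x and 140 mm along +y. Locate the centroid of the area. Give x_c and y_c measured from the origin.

x_c = 56.75 mm, y_c = 94.11 mm

rectangular body: A = 100 × 160 = 16000.00, centroid at (50.00, 80.00).
semicircular top: A = ½π·50² = 3926.99, centroid at (50.00, 181.22).
triangular fin: A = ½·35·140 = 2450.00, centroid at (111.67, 46.67).
ΣA = 22376.99 mm², ΣAx_c = 1269932.87 mm³, ΣAy_c = 2105985.20 mm³.
x_c = 1269932.87/22376.99 = 56.75 mm; y_c = 2105985.20/22376.99 = 94.11 mm.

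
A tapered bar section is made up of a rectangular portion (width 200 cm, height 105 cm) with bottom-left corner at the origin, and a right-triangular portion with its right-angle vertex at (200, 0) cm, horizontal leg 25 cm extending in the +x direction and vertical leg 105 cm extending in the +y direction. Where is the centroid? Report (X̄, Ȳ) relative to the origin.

X̄ = 106.37 cm, Ȳ = 51.47 cm

Part | A | x̄ᵢ | ȳᵢ | A·x̄ᵢ | A·ȳᵢ
rectangular portion | 21000.00 | 100.00 | 52.50 | 2100000.00 | 1102500.00
triangular portion | 1312.50 | 208.33 | 35.00 | 273437.50 | 45937.50
Σ | 22312.50 |  |  | 2373437.50 | 1148437.50
X̄ = 2373437.50 / 22312.50 = 106.37 cm
Ȳ = 1148437.50 / 22312.50 = 51.47 cm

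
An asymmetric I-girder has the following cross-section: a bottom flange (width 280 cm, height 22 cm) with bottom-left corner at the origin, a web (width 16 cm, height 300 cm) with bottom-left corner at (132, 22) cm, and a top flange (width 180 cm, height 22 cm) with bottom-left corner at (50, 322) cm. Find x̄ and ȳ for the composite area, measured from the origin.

x̄ = 140.00 cm, ȳ = 148.26 cm

bottom flange: A = 280 × 22 = 6160.00, centroid at (140.00, 11.00).
web: A = 16 × 300 = 4800.00, centroid at (140.00, 172.00).
top flange: A = 180 × 22 = 3960.00, centroid at (140.00, 333.00).
ΣA = 14920.00 cm², ΣAx̄ = 2088800.00 cm³, ΣAȳ = 2212040.00 cm³.
x̄ = 2088800.00/14920.00 = 140.00 cm; ȳ = 2212040.00/14920.00 = 148.26 cm.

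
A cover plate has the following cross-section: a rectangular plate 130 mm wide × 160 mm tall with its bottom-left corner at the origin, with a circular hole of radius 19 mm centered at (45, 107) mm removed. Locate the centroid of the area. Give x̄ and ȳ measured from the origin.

Part | A | x̄ᵢ | ȳᵢ | A·x̄ᵢ | A·ȳᵢ
plate | 20800.00 | 65.00 | 80.00 | 1352000.00 | 1664000.00
hole | -1134.11 | 45.00 | 107.00 | -51035.17 | -121350.30
Σ | 19665.89 |  |  | 1300964.83 | 1542649.70
x̄ = 1300964.83 / 19665.89 = 66.15 mm
ȳ = 1542649.70 / 19665.89 = 78.44 mm

x̄ = 66.15 mm, ȳ = 78.44 mm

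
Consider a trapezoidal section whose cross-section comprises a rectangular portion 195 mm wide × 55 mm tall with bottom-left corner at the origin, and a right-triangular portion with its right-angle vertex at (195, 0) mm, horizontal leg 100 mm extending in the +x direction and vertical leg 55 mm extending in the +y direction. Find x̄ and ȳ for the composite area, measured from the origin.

rectangular portion: A = 195 × 55 = 10725.00, centroid at (97.50, 27.50).
triangular portion: A = ½·100·55 = 2750.00, centroid at (228.33, 18.33).
ΣA = 13475.00 mm²
ΣAx̄ = (10725.00)(97.50) + (2750.00)(228.33) = 1673604.17 mm³
ΣAȳ = (10725.00)(27.50) + (2750.00)(18.33) = 345354.17 mm³
x̄ = 1673604.17 / 13475.00 = 124.20 mm
ȳ = 345354.17 / 13475.00 = 25.63 mm

x̄ = 124.20 mm, ȳ = 25.63 mm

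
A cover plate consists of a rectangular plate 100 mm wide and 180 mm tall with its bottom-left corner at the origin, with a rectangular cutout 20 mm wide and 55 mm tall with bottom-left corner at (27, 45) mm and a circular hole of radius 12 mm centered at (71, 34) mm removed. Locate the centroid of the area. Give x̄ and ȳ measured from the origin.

x̄ = 50.29 mm, ȳ = 92.71 mm

Part | A | x̄ᵢ | ȳᵢ | A·x̄ᵢ | A·ȳᵢ
plate | 18000.00 | 50.00 | 90.00 | 900000.00 | 1620000.00
hole 1 | -1100.00 | 37.00 | 72.50 | -40700.00 | -79750.00
hole 2 | -452.39 | 71.00 | 34.00 | -32119.64 | -15381.24
Σ | 16447.61 |  |  | 827180.36 | 1524868.76
x̄ = 827180.36 / 16447.61 = 50.29 mm
ȳ = 1524868.76 / 16447.61 = 92.71 mm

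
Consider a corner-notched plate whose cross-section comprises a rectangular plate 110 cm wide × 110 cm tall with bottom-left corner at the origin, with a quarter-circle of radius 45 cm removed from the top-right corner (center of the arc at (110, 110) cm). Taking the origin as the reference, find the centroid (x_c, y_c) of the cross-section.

x_c = 49.57 cm, y_c = 49.57 cm

plate: A = 110 × 110 = 12100.00, centroid at (55.00, 55.00).
removed quarter-circle: A = −¼π·45² = -1590.43, centroid at (90.90, 90.90).
ΣA = 10509.57 cm²
ΣAx_c = (12100.00)(55.00) + (-1590.43)(90.90) = 520927.56 cm³
ΣAy_c = (12100.00)(55.00) + (-1590.43)(90.90) = 520927.56 cm³
x_c = 520927.56 / 10509.57 = 49.57 cm
y_c = 520927.56 / 10509.57 = 49.57 cm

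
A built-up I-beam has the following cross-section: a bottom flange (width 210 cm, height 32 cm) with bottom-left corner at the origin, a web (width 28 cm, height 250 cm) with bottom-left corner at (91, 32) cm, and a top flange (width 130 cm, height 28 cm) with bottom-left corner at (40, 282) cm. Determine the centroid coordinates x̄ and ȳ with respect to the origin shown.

Part | A | x̄ᵢ | ȳᵢ | A·x̄ᵢ | A·ȳᵢ
bottom flange | 6720.00 | 105.00 | 16.00 | 705600.00 | 107520.00
web | 7000.00 | 105.00 | 157.00 | 735000.00 | 1099000.00
top flange | 3640.00 | 105.00 | 296.00 | 382200.00 | 1077440.00
Σ | 17360.00 |  |  | 1822800.00 | 2283960.00
x̄ = 1822800.00 / 17360.00 = 105.00 cm
ȳ = 2283960.00 / 17360.00 = 131.56 cm

x̄ = 105.00 cm, ȳ = 131.56 cm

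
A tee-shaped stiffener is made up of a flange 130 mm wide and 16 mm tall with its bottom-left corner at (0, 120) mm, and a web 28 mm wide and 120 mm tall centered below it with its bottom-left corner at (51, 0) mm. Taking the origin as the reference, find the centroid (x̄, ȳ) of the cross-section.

x̄ = 65.00 mm, ȳ = 86.00 mm

web: A = 28 × 120 = 3360.00, centroid at (65.00, 60.00).
flange: A = 130 × 16 = 2080.00, centroid at (65.00, 128.00).
ΣA = 5440.00 mm²
ΣAx̄ = (3360.00)(65.00) + (2080.00)(65.00) = 353600.00 mm³
ΣAȳ = (3360.00)(60.00) + (2080.00)(128.00) = 467840.00 mm³
x̄ = 353600.00 / 5440.00 = 65.00 mm
ȳ = 467840.00 / 5440.00 = 86.00 mm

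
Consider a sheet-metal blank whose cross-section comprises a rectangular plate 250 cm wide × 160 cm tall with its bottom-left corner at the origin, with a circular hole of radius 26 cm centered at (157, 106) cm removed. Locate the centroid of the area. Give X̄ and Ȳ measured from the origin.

plate: A = 250 × 160 = 40000.00, centroid at (125.00, 80.00).
hole: A = −π·26² = -2123.72, centroid at (157.00, 106.00).
ΣA = 37876.28 cm², ΣAX̄ = 4666576.49 cm³, ΣAȲ = 2974886.04 cm³.
X̄ = 4666576.49/37876.28 = 123.21 cm; Ȳ = 2974886.04/37876.28 = 78.54 cm.

X̄ = 123.21 cm, Ȳ = 78.54 cm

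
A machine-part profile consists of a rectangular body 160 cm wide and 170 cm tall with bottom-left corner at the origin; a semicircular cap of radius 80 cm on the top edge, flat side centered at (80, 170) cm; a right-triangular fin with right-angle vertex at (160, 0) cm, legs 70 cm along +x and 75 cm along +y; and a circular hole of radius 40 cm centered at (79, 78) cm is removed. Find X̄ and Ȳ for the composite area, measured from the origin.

X̄ = 87.93 cm, Ȳ = 115.80 cm

rectangular body: A = 160 × 170 = 27200.00, centroid at (80.00, 85.00).
semicircular top: A = ½π·80² = 10053.10, centroid at (80.00, 203.95).
triangular fin: A = ½·70·75 = 2625.00, centroid at (183.33, 25.00).
hole: A = −π·40² = -5026.55, centroid at (79.00, 78.00).
ΣA = 34851.55 cm²
ΣAX̄ = (27200.00)(80.00) + (10053.10)(80.00) + (2625.00)(183.33) + (-5026.55)(79.00) = 3064400.41 cm³
ΣAȲ = (27200.00)(85.00) + (10053.10)(203.95) + (2625.00)(25.00) + (-5026.55)(78.00) = 4035913.97 cm³
X̄ = 3064400.41 / 34851.55 = 87.93 cm
Ȳ = 4035913.97 / 34851.55 = 115.80 cm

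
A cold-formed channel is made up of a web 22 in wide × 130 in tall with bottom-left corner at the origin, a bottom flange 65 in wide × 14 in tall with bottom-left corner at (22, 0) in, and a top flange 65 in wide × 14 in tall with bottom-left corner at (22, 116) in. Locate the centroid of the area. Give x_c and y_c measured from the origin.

x_c = 27.92 in, y_c = 65.00 in

web: A = 22 × 130 = 2860.00, centroid at (11.00, 65.00).
bottom flange: A = 65 × 14 = 910.00, centroid at (54.50, 7.00).
top flange: A = 65 × 14 = 910.00, centroid at (54.50, 123.00).
ΣA = 4680.00 in²
ΣAx_c = (2860.00)(11.00) + (910.00)(54.50) + (910.00)(54.50) = 130650.00 in³
ΣAy_c = (2860.00)(65.00) + (910.00)(7.00) + (910.00)(123.00) = 304200.00 in³
x_c = 130650.00 / 4680.00 = 27.92 in
y_c = 304200.00 / 4680.00 = 65.00 in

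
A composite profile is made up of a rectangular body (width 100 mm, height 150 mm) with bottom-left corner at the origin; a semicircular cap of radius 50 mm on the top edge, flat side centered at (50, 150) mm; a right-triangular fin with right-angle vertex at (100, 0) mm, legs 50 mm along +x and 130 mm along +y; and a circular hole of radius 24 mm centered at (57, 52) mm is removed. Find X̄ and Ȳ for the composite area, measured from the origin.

rectangular body: A = 100 × 150 = 15000.00, centroid at (50.00, 75.00).
semicircular top: A = ½π·50² = 3926.99, centroid at (50.00, 171.22).
triangular fin: A = ½·50·130 = 3250.00, centroid at (116.67, 43.33).
hole: A = −π·24² = -1809.56, centroid at (57.00, 52.00).
ΣA = 20367.43 mm²
ΣAX̄ = (15000.00)(50.00) + (3926.99)(50.00) + (3250.00)(116.67) + (-1809.56)(57.00) = 1222371.44 mm³
ΣAȲ = (15000.00)(75.00) + (3926.99)(171.22) + (3250.00)(43.33) + (-1809.56)(52.00) = 1844118.31 mm³
X̄ = 1222371.44 / 20367.43 = 60.02 mm
Ȳ = 1844118.31 / 20367.43 = 90.54 mm

X̄ = 60.02 mm, Ȳ = 90.54 mm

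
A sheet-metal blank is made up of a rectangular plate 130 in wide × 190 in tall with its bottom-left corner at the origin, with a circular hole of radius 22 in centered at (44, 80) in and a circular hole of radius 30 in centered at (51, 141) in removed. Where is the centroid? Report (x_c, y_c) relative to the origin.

Part | A | x̄ᵢ | ȳᵢ | A·x̄ᵢ | A·ȳᵢ
plate | 24700.00 | 65.00 | 95.00 | 1605500.00 | 2346500.00
hole 1 | -1520.53 | 44.00 | 80.00 | -66903.36 | -121642.47
hole 2 | -2827.43 | 51.00 | 141.00 | -144199.10 | -398668.11
Σ | 20352.04 |  |  | 1394397.54 | 1826189.42
x_c = 1394397.54 / 20352.04 = 68.51 in
y_c = 1826189.42 / 20352.04 = 89.73 in

x_c = 68.51 in, y_c = 89.73 in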